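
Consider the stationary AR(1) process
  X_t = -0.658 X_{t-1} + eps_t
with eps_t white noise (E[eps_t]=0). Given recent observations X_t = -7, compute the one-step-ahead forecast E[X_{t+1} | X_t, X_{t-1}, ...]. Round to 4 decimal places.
E[X_{t+1} \mid \mathcal F_t] = 4.6060

For an AR(p) model X_t = c + sum_i phi_i X_{t-i} + eps_t, the
one-step-ahead conditional mean is
  E[X_{t+1} | X_t, ...] = c + sum_i phi_i X_{t+1-i}.
Substitute known values:
  E[X_{t+1} | ...] = (-0.658) * (-7)
                   = 4.6060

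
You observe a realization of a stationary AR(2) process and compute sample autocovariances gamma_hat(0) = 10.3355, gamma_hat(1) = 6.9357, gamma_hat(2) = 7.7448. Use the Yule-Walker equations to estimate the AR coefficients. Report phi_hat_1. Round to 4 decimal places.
\hat\phi_{1} = 0.3060

The Yule-Walker equations for an AR(p) process read, in matrix form,
  Gamma_p phi = r_p,   with   (Gamma_p)_{ij} = gamma(|i - j|),
                       (r_p)_i = gamma(i),   i,j = 1..p.
Substitute the sample gammas (Toeplitz matrix and right-hand side of size 2):
  Gamma_p = [[10.3355, 6.9357], [6.9357, 10.3355]]
  r_p     = [6.9357, 7.7448]
Written out:
  10.3355 phi_1 + 6.9357 phi_2 = 6.9357
  6.9357 phi_1 + 10.3355 phi_2 = 7.7448
Solve by Cramer's rule:
  det = gamma(0)^2 - gamma(1)^2 = (10.3355)^2 - (6.9357)^2 = 106.82256025 - 48.10393449 = 58.71862576
  phi_hat_1 = [gamma(1) gamma(0) - gamma(1) gamma(2)] / det = [(6.9357)(10.3355) - (6.9357)(7.7448)] / 58.71862576 = 17.96831799 / 58.71862576 = 0.306
  phi_hat_2 = [gamma(0) gamma(2) - gamma(1)^2] / det = [(10.3355)(7.7448) - (6.9357)^2] / 58.71862576 = 31.94244591 / 58.71862576 = 0.544
So phi_hat = [0.3060, 0.5440].
Therefore phi_hat_1 = 0.3060.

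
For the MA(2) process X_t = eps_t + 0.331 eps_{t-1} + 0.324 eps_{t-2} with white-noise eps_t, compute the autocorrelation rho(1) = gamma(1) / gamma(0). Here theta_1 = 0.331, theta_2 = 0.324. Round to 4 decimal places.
\rho(1) = 0.3608

For an MA(q) process with theta_0 = 1, the autocovariance is
  gamma(k) = sigma^2 * sum_{i=0..q-k} theta_i * theta_{i+k},
and rho(k) = gamma(k) / gamma(0). Sigma^2 cancels.
  numerator   = (1)*(0.331) + (0.331)*(0.324) = 0.438244.
  denominator = (1)^2 + (0.331)^2 + (0.324)^2 = 1.214537.
  rho(1) = 0.438244 / 1.214537 = 0.3608.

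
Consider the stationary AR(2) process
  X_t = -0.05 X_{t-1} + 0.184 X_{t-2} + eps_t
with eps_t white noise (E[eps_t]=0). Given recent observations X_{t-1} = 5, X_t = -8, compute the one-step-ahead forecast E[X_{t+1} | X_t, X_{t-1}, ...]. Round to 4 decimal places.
E[X_{t+1} \mid \mathcal F_t] = 1.3200

For an AR(p) model X_t = c + sum_i phi_i X_{t-i} + eps_t, the
one-step-ahead conditional mean is
  E[X_{t+1} | X_t, ...] = c + sum_i phi_i X_{t+1-i}.
Substitute known values:
  E[X_{t+1} | ...] = (-0.05) * (-8) + (0.184) * (5)
                   = 1.3200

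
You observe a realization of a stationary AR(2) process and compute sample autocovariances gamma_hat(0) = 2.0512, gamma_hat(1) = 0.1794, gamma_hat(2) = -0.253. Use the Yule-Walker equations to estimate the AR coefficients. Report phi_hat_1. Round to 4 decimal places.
\hat\phi_{1} = 0.0990

The Yule-Walker equations for an AR(p) process read, in matrix form,
  Gamma_p phi = r_p,   with   (Gamma_p)_{ij} = gamma(|i - j|),
                       (r_p)_i = gamma(i),   i,j = 1..p.
Substitute the sample gammas (Toeplitz matrix and right-hand side of size 2):
  Gamma_p = [[2.0512, 0.1794], [0.1794, 2.0512]]
  r_p     = [0.1794, -0.253]
Written out:
  2.0512 phi_1 + 0.1794 phi_2 = 0.1794
  0.1794 phi_1 + 2.0512 phi_2 = -0.253
Solve by Cramer's rule:
  det = gamma(0)^2 - gamma(1)^2 = (2.0512)^2 - (0.1794)^2 = 4.20742144 - 0.03218436 = 4.17523708
  phi_hat_1 = [gamma(1) gamma(0) - gamma(1) gamma(2)] / det = [(0.1794)(2.0512) - (0.1794)(-0.253)] / 4.17523708 = 0.41337348 / 4.17523708 = 0.099
  phi_hat_2 = [gamma(0) gamma(2) - gamma(1)^2] / det = [(2.0512)(-0.253) - (0.1794)^2] / 4.17523708 = -0.55113796 / 4.17523708 = -0.132
So phi_hat = [0.0990, -0.1320].
Therefore phi_hat_1 = 0.0990.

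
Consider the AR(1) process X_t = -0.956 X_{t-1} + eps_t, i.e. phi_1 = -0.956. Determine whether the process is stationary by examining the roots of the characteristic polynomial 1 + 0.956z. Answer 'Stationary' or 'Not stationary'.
\text{Stationary}

The AR(p) characteristic polynomial is P(z) = 1 + 0.956z.
Stationarity requires all roots to lie outside the unit circle, i.e. |z| > 1 for every root.
This is linear in z: 1 + (0.956) z = 0  =>  z = -1/(0.956) = -1.046025,  |z| = 1.046025.
Moduli of all roots: 1.0460.
All moduli strictly greater than 1? Yes.
Verdict: Stationary.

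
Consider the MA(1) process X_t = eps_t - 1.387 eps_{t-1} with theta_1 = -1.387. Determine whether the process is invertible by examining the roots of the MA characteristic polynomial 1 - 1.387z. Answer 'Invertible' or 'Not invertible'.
\text{Not invertible}

The MA(q) characteristic polynomial is P(z) = 1 - 1.387z.
Invertibility requires all roots to lie outside the unit circle, i.e. |z| > 1 for every root.
This is linear in z: 1 + (-1.387) z = 0  =>  z = -1/(-1.387) = 0.720981,  |z| = 0.720981.
Moduli of all roots: 0.7210.
All moduli strictly greater than 1? No.
Verdict: Not invertible.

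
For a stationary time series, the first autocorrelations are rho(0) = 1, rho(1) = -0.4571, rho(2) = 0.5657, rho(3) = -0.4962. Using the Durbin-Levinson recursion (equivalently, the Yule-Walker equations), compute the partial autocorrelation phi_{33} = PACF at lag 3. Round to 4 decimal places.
\phi_{33} = -0.2350

The PACF at lag k is phi_{kk}, the last component of the solution
to the Yule-Walker system G_k phi = r_k where
  (G_k)_{ij} = rho(|i - j|), (r_k)_i = rho(i), i,j = 1..k.
Equivalently, Durbin-Levinson gives phi_{kk} iteratively:
  phi_{11} = rho(1)
  phi_{kk} = [rho(k) - sum_{j=1..k-1} phi_{k-1,j} rho(k-j)]
            / [1 - sum_{j=1..k-1} phi_{k-1,j} rho(j)],
  phi_{k,j} = phi_{k-1,j} - phi_{kk} phi_{k-1,k-j},  j = 1..k-1.
Step k = 1:
  phi_11 = rho(1) = -0.4571.
Step k = 2:
  phi_22 = [rho(2) - phi_11 rho(1)] / [1 - phi_11 rho(1)] = [0.5657 - (-0.4571)(-0.4571)] / [1 - (-0.4571)(-0.4571)]
         = 0.35675959 / 0.79105959 = 0.45099.
  Update: phi_21 = phi_11 - phi_22 phi_11 = -0.4571 - (0.45099)(-0.4571) = -0.250953.
Step k = 3:
  phi_33 = [rho(3) - phi_21 rho(2) - phi_22 rho(1)] / [1 - phi_21 rho(1) - phi_22 rho(2)]
    numerator   = -0.4962 - (-0.250953)(0.5657) - (0.45099)(-0.4571) = -0.14808875
    denominator = 1 - (-0.250953)(-0.4571) - (0.45099)(0.5657) = 0.63016475
  phi_33 = -0.14808875 / 0.63016475 = -0.235.
Therefore phi_{33} = -0.2350.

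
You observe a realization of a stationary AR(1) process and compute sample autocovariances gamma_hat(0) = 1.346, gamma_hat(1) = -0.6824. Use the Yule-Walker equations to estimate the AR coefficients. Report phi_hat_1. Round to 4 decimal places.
\hat\phi_{1} = -0.5070

The Yule-Walker equations for an AR(p) process read, in matrix form,
  Gamma_p phi = r_p,   with   (Gamma_p)_{ij} = gamma(|i - j|),
                       (r_p)_i = gamma(i),   i,j = 1..p.
Substitute the sample gammas (Toeplitz matrix and right-hand side of size 1):
  Gamma_p = [[1.346]]
  r_p     = [-0.6824]
With p = 1 this is the single equation gamma(0) phi_1 = gamma(1):
  phi_hat_1 = gamma(1) / gamma(0) = -0.6824 / 1.346 = -0.5070.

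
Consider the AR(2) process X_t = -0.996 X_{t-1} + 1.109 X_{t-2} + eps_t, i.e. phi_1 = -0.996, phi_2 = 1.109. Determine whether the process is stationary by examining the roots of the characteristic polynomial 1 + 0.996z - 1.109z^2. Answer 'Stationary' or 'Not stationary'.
\text{Not stationary}

The AR(p) characteristic polynomial is P(z) = 1 + 0.996z - 1.109z^2.
Stationarity requires all roots to lie outside the unit circle, i.e. |z| > 1 for every root.
Set 1 + (0.996) z + (-1.109) z^2 = 0, i.e. a z^2 + b z + c = 0 with a = -1.109, b = 0.996, c = 1.
Discriminant D = b^2 - 4ac = (0.996)^2 - 4*(-1.109)*1 = 0.992016 - (-4.436) = 5.428016.
D >= 0, so the roots are real: z = (-b +/- sqrt(D)) / (2a) = (-0.996 +/- 2.32981) / (-2.218).
  z_1 = (-0.996 + 2.32981) / (-2.218) = -0.6014,   |z_1| = 0.6014.
  z_2 = (-0.996 - 2.32981) / (-2.218) = 1.4995,   |z_2| = 1.4995.
Moduli of all roots: 0.6014, 1.4995.
All moduli strictly greater than 1? No.
Verdict: Not stationary.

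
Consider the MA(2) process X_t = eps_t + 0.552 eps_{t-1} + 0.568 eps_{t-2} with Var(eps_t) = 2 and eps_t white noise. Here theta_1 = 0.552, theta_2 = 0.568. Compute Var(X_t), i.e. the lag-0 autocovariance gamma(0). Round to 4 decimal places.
\gamma(0) = 3.2547

For an MA(q) process X_t = eps_t + sum_i theta_i eps_{t-i} with
Var(eps_t) = sigma^2, the variance is
  gamma(0) = sigma^2 * (1 + sum_i theta_i^2).
  sum_i theta_i^2 = (0.552)^2 + (0.568)^2 = 0.304704 + 0.322624 = 0.627328.
  gamma(0) = 2 * (1 + 0.627328) = 2 * 1.627328 = 3.254656, which rounds to 3.2547.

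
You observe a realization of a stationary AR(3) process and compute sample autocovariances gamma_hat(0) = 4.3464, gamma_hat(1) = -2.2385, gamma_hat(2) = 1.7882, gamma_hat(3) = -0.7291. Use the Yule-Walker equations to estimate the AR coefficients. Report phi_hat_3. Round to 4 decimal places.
\hat\phi_{3} = 0.1480

The Yule-Walker equations for an AR(p) process read, in matrix form,
  Gamma_p phi = r_p,   with   (Gamma_p)_{ij} = gamma(|i - j|),
                       (r_p)_i = gamma(i),   i,j = 1..p.
Substitute the sample gammas (Toeplitz matrix and right-hand side of size 3):
  Gamma_p = [[4.3464, -2.2385, 1.7882], [-2.2385, 4.3464, -2.2385], [1.7882, -2.2385, 4.3464]]
  r_p     = [-2.2385, 1.7882, -0.7291]
Written out (R1..R3):
  (R1) 4.3464 phi_1 - 2.2385 phi_2 + 1.7882 phi_3 = -2.2385
  (R2) -2.2385 phi_1 + 4.3464 phi_2 - 2.2385 phi_3 = 1.7882
  (R3) 1.7882 phi_1 - 2.2385 phi_2 + 4.3464 phi_3 = -0.7291
Gaussian elimination:
  R2 <- R2 - (-2.2385/4.3464) R1 = R2 - (-0.515024) R1:  3.193519 phi_2 - 1.317534 phi_3 = 0.635319
  R3 <- R3 - (1.7882/4.3464) R1 = R3 - (0.411421) R1:  -1.317534 phi_2 + 3.610697 phi_3 = 0.191866
  R3 <- R3 - (-1.317534/3.193519) R2 = R3 - (-0.412565) R2:  3.067129 phi_3 = 0.453976
Back-substitution:
  phi_hat_3 = 0.453976 / 3.067129 = 0.148013
  phi_hat_2 = (0.635319 - (-1.317534)(0.148013)) / 3.193519 = 0.260005
  phi_hat_1 = (-2.2385 - (-2.2385)(0.260005) - (1.7882)(0.148013)) / 4.3464 = -0.442011
So phi_hat = [-0.4420, 0.2600, 0.1480].
Therefore phi_hat_3 = 0.1480.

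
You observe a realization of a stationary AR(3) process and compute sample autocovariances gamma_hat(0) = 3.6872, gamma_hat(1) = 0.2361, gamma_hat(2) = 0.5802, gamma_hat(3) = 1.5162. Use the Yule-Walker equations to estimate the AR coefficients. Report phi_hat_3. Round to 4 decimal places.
\hat\phi_{3} = 0.4040

The Yule-Walker equations for an AR(p) process read, in matrix form,
  Gamma_p phi = r_p,   with   (Gamma_p)_{ij} = gamma(|i - j|),
                       (r_p)_i = gamma(i),   i,j = 1..p.
Substitute the sample gammas (Toeplitz matrix and right-hand side of size 3):
  Gamma_p = [[3.6872, 0.2361, 0.5802], [0.2361, 3.6872, 0.2361], [0.5802, 0.2361, 3.6872]]
  r_p     = [0.2361, 0.5802, 1.5162]
Written out (R1..R3):
  (R1) 3.6872 phi_1 + 0.2361 phi_2 + 0.5802 phi_3 = 0.2361
  (R2) 0.2361 phi_1 + 3.6872 phi_2 + 0.2361 phi_3 = 0.5802
  (R3) 0.5802 phi_1 + 0.2361 phi_2 + 3.6872 phi_3 = 1.5162
Gaussian elimination:
  R2 <- R2 - (0.2361/3.6872) R1 = R2 - (0.064032) R1:  3.672082 phi_2 + 0.198948 phi_3 = 0.565082
  R3 <- R3 - (0.5802/3.6872) R1 = R3 - (0.157355) R1:  0.198948 phi_2 + 3.595903 phi_3 = 1.479048
  R3 <- R3 - (0.198948/3.672082) R2 = R3 - (0.054179) R2:  3.585124 phi_3 = 1.448433
Back-substitution:
  phi_hat_3 = 1.448433 / 3.585124 = 0.404012
  phi_hat_2 = (0.565082 - (0.198948)(0.404012)) / 3.672082 = 0.131997
  phi_hat_1 = (0.2361 - (0.2361)(0.131997) - (0.5802)(0.404012)) / 3.6872 = -0.007993
So phi_hat = [-0.0080, 0.1320, 0.4040].
Therefore phi_hat_3 = 0.4040.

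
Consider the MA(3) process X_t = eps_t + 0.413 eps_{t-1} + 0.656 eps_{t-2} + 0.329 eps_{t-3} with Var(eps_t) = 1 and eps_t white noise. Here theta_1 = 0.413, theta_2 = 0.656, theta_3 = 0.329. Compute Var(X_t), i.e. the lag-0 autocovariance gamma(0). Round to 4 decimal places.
\gamma(0) = 1.7091

For an MA(q) process X_t = eps_t + sum_i theta_i eps_{t-i} with
Var(eps_t) = sigma^2, the variance is
  gamma(0) = sigma^2 * (1 + sum_i theta_i^2).
  sum_i theta_i^2 = (0.413)^2 + (0.656)^2 + (0.329)^2 = 0.170569 + 0.430336 + 0.108241 = 0.709146.
  gamma(0) = 1 * (1 + 0.709146) = 1 * 1.709146 = 1.709146, which rounds to 1.7091.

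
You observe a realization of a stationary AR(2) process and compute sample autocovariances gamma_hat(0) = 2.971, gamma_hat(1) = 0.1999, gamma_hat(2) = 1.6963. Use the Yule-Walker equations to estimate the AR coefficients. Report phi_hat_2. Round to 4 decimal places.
\hat\phi_{2} = 0.5690

The Yule-Walker equations for an AR(p) process read, in matrix form,
  Gamma_p phi = r_p,   with   (Gamma_p)_{ij} = gamma(|i - j|),
                       (r_p)_i = gamma(i),   i,j = 1..p.
Substitute the sample gammas (Toeplitz matrix and right-hand side of size 2):
  Gamma_p = [[2.971, 0.1999], [0.1999, 2.971]]
  r_p     = [0.1999, 1.6963]
Written out:
  2.971 phi_1 + 0.1999 phi_2 = 0.1999
  0.1999 phi_1 + 2.971 phi_2 = 1.6963
Solve by Cramer's rule:
  det = gamma(0)^2 - gamma(1)^2 = (2.971)^2 - (0.1999)^2 = 8.826841 - 0.03996001 = 8.78688099
  phi_hat_1 = [gamma(1) gamma(0) - gamma(1) gamma(2)] / det = [(0.1999)(2.971) - (0.1999)(1.6963)] / 8.78688099 = 0.25481253 / 8.78688099 = 0.029
  phi_hat_2 = [gamma(0) gamma(2) - gamma(1)^2] / det = [(2.971)(1.6963) - (0.1999)^2] / 8.78688099 = 4.99974729 / 8.78688099 = 0.569
So phi_hat = [0.0290, 0.5690].
Therefore phi_hat_2 = 0.5690.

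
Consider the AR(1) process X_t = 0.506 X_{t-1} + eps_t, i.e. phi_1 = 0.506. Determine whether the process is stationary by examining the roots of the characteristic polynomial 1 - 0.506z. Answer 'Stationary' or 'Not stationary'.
\text{Stationary}

The AR(p) characteristic polynomial is P(z) = 1 - 0.506z.
Stationarity requires all roots to lie outside the unit circle, i.e. |z| > 1 for every root.
This is linear in z: 1 + (-0.506) z = 0  =>  z = -1/(-0.506) = 1.976285,  |z| = 1.976285.
Moduli of all roots: 1.9763.
All moduli strictly greater than 1? Yes.
Verdict: Stationary.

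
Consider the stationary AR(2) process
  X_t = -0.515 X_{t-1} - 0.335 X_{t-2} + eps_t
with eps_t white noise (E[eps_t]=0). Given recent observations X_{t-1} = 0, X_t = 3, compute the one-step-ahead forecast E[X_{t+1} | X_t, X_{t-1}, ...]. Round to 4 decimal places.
E[X_{t+1} \mid \mathcal F_t] = -1.5450

For an AR(p) model X_t = c + sum_i phi_i X_{t-i} + eps_t, the
one-step-ahead conditional mean is
  E[X_{t+1} | X_t, ...] = c + sum_i phi_i X_{t+1-i}.
Substitute known values:
  E[X_{t+1} | ...] = (-0.515) * (3) + (-0.335) * (0)
                   = -1.5450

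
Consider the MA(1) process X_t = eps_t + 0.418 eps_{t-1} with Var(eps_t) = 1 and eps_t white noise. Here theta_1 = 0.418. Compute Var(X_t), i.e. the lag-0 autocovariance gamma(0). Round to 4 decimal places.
\gamma(0) = 1.1747

For an MA(q) process X_t = eps_t + sum_i theta_i eps_{t-i} with
Var(eps_t) = sigma^2, the variance is
  gamma(0) = sigma^2 * (1 + sum_i theta_i^2).
  sum_i theta_i^2 = (0.418)^2 = 0.174724.
  gamma(0) = 1 * (1 + 0.174724) = 1 * 1.174724 = 1.174724, which rounds to 1.1747.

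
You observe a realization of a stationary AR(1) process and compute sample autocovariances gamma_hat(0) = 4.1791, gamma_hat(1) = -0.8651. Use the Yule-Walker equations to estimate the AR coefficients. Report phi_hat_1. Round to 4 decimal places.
\hat\phi_{1} = -0.2070

The Yule-Walker equations for an AR(p) process read, in matrix form,
  Gamma_p phi = r_p,   with   (Gamma_p)_{ij} = gamma(|i - j|),
                       (r_p)_i = gamma(i),   i,j = 1..p.
Substitute the sample gammas (Toeplitz matrix and right-hand side of size 1):
  Gamma_p = [[4.1791]]
  r_p     = [-0.8651]
With p = 1 this is the single equation gamma(0) phi_1 = gamma(1):
  phi_hat_1 = gamma(1) / gamma(0) = -0.8651 / 4.1791 = -0.2070.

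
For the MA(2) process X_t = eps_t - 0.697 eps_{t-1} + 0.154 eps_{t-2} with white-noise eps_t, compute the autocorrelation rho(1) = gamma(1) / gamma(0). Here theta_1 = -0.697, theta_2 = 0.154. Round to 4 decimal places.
\rho(1) = -0.5328

For an MA(q) process with theta_0 = 1, the autocovariance is
  gamma(k) = sigma^2 * sum_{i=0..q-k} theta_i * theta_{i+k},
and rho(k) = gamma(k) / gamma(0). Sigma^2 cancels.
  numerator   = (1)*(-0.697) + (-0.697)*(0.154) = -0.804338.
  denominator = (1)^2 + (-0.697)^2 + (0.154)^2 = 1.509525.
  rho(1) = -0.804338 / 1.509525 = -0.5328.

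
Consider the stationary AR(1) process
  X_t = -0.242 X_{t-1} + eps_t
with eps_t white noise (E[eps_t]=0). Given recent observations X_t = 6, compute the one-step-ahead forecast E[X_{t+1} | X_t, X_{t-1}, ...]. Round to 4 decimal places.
E[X_{t+1} \mid \mathcal F_t] = -1.4520

For an AR(p) model X_t = c + sum_i phi_i X_{t-i} + eps_t, the
one-step-ahead conditional mean is
  E[X_{t+1} | X_t, ...] = c + sum_i phi_i X_{t+1-i}.
Substitute known values:
  E[X_{t+1} | ...] = (-0.242) * (6)
                   = -1.4520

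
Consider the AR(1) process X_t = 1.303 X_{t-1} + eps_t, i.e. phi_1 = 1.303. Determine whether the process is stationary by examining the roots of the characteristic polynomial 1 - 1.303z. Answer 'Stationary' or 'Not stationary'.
\text{Not stationary}

The AR(p) characteristic polynomial is P(z) = 1 - 1.303z.
Stationarity requires all roots to lie outside the unit circle, i.e. |z| > 1 for every root.
This is linear in z: 1 + (-1.303) z = 0  =>  z = -1/(-1.303) = 0.76746,  |z| = 0.76746.
Moduli of all roots: 0.7675.
All moduli strictly greater than 1? No.
Verdict: Not stationary.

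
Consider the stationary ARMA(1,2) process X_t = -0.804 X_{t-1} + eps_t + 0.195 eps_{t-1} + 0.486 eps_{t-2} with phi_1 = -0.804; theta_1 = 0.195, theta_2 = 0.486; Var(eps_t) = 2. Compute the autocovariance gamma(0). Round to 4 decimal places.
\gamma(0) = 8.1259

Multiply the model equation by X_{t-k} and take expectations. With theta_0 = psi_0 = 1 and psi_j the MA(infinity) weights, this gives
  gamma(k) - sum_i phi_i gamma(k-i) = c_k,
  c_k = sigma^2 * sum_{j=k..q} theta_j psi_{j-k}   (c_k = 0 for k > q),
using gamma(-m) = gamma(m).
psi-weights needed (psi_j = theta_j + sum_i phi_i psi_{j-i}):
  psi_1 = theta_1 + phi_1 = 0.195 + (-0.804) = -0.609
  psi_2 = theta_2 + phi_1 psi_1 = 0.486 + (-0.804)(-0.609) = 0.975636
Right-hand sides:
  c_0 = sigma^2 (1 + theta_1 psi_1 + theta_2 psi_2) = 2 * (1 + (0.195)(-0.609) + (0.486)(0.975636)) = 2 * 1.355404 = 2.710808
  c_1 = sigma^2 (theta_1 + theta_2 psi_1) = 2 * (0.195 + (0.486)(-0.609)) = -0.201948
  c_2 = sigma^2 theta_2 = 2 * (0.486) = 0.972
Equations for k = 0 and k = 1 (AR order 1):
  gamma(0) = phi_1 gamma(1) + c_0
  gamma(1) = phi_1 gamma(0) + c_1
Substituting the second into the first: gamma(0) (1 - phi_1^2) = c_0 + phi_1 c_1, so
  gamma(0) = (c_0 + phi_1 c_1) / (1 - phi_1^2) = (2.710808 + (-0.804)(-0.201948)) / (1 - (-0.804)^2) = 2.873174 / 0.353584 = 8.125861.
Therefore gamma(0) = 8.1259 (to 4 decimal places).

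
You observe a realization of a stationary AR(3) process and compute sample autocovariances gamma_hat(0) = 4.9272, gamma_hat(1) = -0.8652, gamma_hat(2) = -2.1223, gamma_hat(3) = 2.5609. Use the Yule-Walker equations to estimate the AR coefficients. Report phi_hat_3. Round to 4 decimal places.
\hat\phi_{3} = 0.4330

The Yule-Walker equations for an AR(p) process read, in matrix form,
  Gamma_p phi = r_p,   with   (Gamma_p)_{ij} = gamma(|i - j|),
                       (r_p)_i = gamma(i),   i,j = 1..p.
Substitute the sample gammas (Toeplitz matrix and right-hand side of size 3):
  Gamma_p = [[4.9272, -0.8652, -2.1223], [-0.8652, 4.9272, -0.8652], [-2.1223, -0.8652, 4.9272]]
  r_p     = [-0.8652, -2.1223, 2.5609]
Written out (R1..R3):
  (R1) 4.9272 phi_1 - 0.8652 phi_2 - 2.1223 phi_3 = -0.8652
  (R2) -0.8652 phi_1 + 4.9272 phi_2 - 0.8652 phi_3 = -2.1223
  (R3) -2.1223 phi_1 - 0.8652 phi_2 + 4.9272 phi_3 = 2.5609
Gaussian elimination:
  R2 <- R2 - (-0.8652/4.9272) R1 = R2 - (-0.175597) R1:  4.775274 phi_2 - 1.237869 phi_3 = -2.274226
  R3 <- R3 - (-2.1223/4.9272) R1 = R3 - (-0.430731) R1:  -1.237869 phi_2 + 4.013059 phi_3 = 2.188231
  R3 <- R3 - (-1.237869/4.775274) R2 = R3 - (-0.259225) R2:  3.692172 phi_3 = 1.598696
Back-substitution:
  phi_hat_3 = 1.598696 / 3.692172 = 0.432996
  phi_hat_2 = (-2.274226 - (-1.237869)(0.432996)) / 4.775274 = -0.364007
  phi_hat_1 = (-0.8652 - (-0.8652)(-0.364007) - (-2.1223)(0.432996)) / 4.9272 = -0.05301
So phi_hat = [-0.0530, -0.3640, 0.4330].
Therefore phi_hat_3 = 0.4330.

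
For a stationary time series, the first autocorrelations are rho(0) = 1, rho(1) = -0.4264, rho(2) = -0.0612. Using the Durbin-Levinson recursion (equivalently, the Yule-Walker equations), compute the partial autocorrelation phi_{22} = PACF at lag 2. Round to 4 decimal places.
\phi_{22} = -0.2970

The PACF at lag k is phi_{kk}, the last component of the solution
to the Yule-Walker system G_k phi = r_k where
  (G_k)_{ij} = rho(|i - j|), (r_k)_i = rho(i), i,j = 1..k.
Equivalently, Durbin-Levinson gives phi_{kk} iteratively:
  phi_{11} = rho(1)
  phi_{kk} = [rho(k) - sum_{j=1..k-1} phi_{k-1,j} rho(k-j)]
            / [1 - sum_{j=1..k-1} phi_{k-1,j} rho(j)],
  phi_{k,j} = phi_{k-1,j} - phi_{kk} phi_{k-1,k-j},  j = 1..k-1.
Step k = 1:
  phi_11 = rho(1) = -0.4264.
Step k = 2:
  phi_22 = [rho(2) - phi_11 rho(1)] / [1 - phi_11 rho(1)] = [-0.0612 - (-0.4264)(-0.4264)] / [1 - (-0.4264)(-0.4264)]
         = -0.24301696 / 0.81818304 = -0.297.
Therefore phi_{22} = -0.2970.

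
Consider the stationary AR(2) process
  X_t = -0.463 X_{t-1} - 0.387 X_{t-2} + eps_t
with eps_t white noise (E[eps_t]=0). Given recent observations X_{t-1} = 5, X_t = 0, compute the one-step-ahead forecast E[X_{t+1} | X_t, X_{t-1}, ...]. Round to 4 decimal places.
E[X_{t+1} \mid \mathcal F_t] = -1.9350

For an AR(p) model X_t = c + sum_i phi_i X_{t-i} + eps_t, the
one-step-ahead conditional mean is
  E[X_{t+1} | X_t, ...] = c + sum_i phi_i X_{t+1-i}.
Substitute known values:
  E[X_{t+1} | ...] = (-0.463) * (0) + (-0.387) * (5)
                   = -1.9350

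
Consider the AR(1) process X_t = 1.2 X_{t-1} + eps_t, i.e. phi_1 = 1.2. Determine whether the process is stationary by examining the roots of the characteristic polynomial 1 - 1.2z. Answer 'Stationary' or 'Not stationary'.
\text{Not stationary}

The AR(p) characteristic polynomial is P(z) = 1 - 1.2z.
Stationarity requires all roots to lie outside the unit circle, i.e. |z| > 1 for every root.
This is linear in z: 1 + (-1.2) z = 0  =>  z = -1/(-1.2) = 0.833333,  |z| = 0.833333.
Moduli of all roots: 0.8333.
All moduli strictly greater than 1? No.
Verdict: Not stationary.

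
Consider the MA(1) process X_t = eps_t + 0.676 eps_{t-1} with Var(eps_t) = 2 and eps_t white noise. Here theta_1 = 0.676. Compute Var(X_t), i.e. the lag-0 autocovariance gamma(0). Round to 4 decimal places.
\gamma(0) = 2.9140

For an MA(q) process X_t = eps_t + sum_i theta_i eps_{t-i} with
Var(eps_t) = sigma^2, the variance is
  gamma(0) = sigma^2 * (1 + sum_i theta_i^2).
  sum_i theta_i^2 = (0.676)^2 = 0.456976.
  gamma(0) = 2 * (1 + 0.456976) = 2 * 1.456976 = 2.913952, which rounds to 2.9140.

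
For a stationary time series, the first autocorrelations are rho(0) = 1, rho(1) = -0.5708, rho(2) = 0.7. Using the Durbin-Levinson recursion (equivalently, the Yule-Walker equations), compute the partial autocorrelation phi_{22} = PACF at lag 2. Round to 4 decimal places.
\phi_{22} = 0.5550

The PACF at lag k is phi_{kk}, the last component of the solution
to the Yule-Walker system G_k phi = r_k where
  (G_k)_{ij} = rho(|i - j|), (r_k)_i = rho(i), i,j = 1..k.
Equivalently, Durbin-Levinson gives phi_{kk} iteratively:
  phi_{11} = rho(1)
  phi_{kk} = [rho(k) - sum_{j=1..k-1} phi_{k-1,j} rho(k-j)]
            / [1 - sum_{j=1..k-1} phi_{k-1,j} rho(j)],
  phi_{k,j} = phi_{k-1,j} - phi_{kk} phi_{k-1,k-j},  j = 1..k-1.
Step k = 1:
  phi_11 = rho(1) = -0.5708.
Step k = 2:
  phi_22 = [rho(2) - phi_11 rho(1)] / [1 - phi_11 rho(1)] = [0.7 - (-0.5708)(-0.5708)] / [1 - (-0.5708)(-0.5708)]
         = 0.37418736 / 0.67418736 = 0.555.
Therefore phi_{22} = 0.5550.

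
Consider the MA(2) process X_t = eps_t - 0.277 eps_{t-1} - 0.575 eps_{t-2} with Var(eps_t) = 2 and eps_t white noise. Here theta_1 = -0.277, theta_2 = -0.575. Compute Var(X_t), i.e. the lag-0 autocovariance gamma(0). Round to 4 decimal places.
\gamma(0) = 2.8147

For an MA(q) process X_t = eps_t + sum_i theta_i eps_{t-i} with
Var(eps_t) = sigma^2, the variance is
  gamma(0) = sigma^2 * (1 + sum_i theta_i^2).
  sum_i theta_i^2 = (-0.277)^2 + (-0.575)^2 = 0.076729 + 0.330625 = 0.407354.
  gamma(0) = 2 * (1 + 0.407354) = 2 * 1.407354 = 2.814708, which rounds to 2.8147.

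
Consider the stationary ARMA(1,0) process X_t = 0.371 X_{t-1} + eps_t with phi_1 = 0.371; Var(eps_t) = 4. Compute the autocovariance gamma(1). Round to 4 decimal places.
\gamma(1) = 1.7209

Multiply the model equation by X_{t-k} and take expectations. With theta_0 = psi_0 = 1 and psi_j the MA(infinity) weights, this gives
  gamma(k) - sum_i phi_i gamma(k-i) = c_k,
  c_k = sigma^2 * sum_{j=k..q} theta_j psi_{j-k}   (c_k = 0 for k > q),
using gamma(-m) = gamma(m).
Pure AR (q = 0): c_0 = sigma^2 = 4, c_k = 0 for k >= 1.
Equations for k = 0 and k = 1 (AR order 1):
  gamma(0) = phi_1 gamma(1) + c_0
  gamma(1) = phi_1 gamma(0) + c_1
Substituting the second into the first: gamma(0) (1 - phi_1^2) = c_0 + phi_1 c_1, so
  gamma(0) = c_0 / (1 - phi_1^2) = 4 / (1 - (0.371)^2) = 4 / 0.862359 = 4.638439.
  gamma(1) = phi_1 gamma(0) = (0.371)(4.638439) = 1.720861.
Therefore gamma(1) = 1.7209 (to 4 decimal places).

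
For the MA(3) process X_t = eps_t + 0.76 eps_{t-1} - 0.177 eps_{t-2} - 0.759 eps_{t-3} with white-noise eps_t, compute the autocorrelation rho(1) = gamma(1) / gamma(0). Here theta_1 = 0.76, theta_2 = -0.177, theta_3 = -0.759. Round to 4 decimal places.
\rho(1) = 0.3477

For an MA(q) process with theta_0 = 1, the autocovariance is
  gamma(k) = sigma^2 * sum_{i=0..q-k} theta_i * theta_{i+k},
and rho(k) = gamma(k) / gamma(0). Sigma^2 cancels.
  numerator   = (1)*(0.76) + (0.76)*(-0.177) + (-0.177)*(-0.759) = 0.759823.
  denominator = (1)^2 + (0.76)^2 + (-0.177)^2 + (-0.759)^2 = 2.18501.
  rho(1) = 0.759823 / 2.18501 = 0.3477.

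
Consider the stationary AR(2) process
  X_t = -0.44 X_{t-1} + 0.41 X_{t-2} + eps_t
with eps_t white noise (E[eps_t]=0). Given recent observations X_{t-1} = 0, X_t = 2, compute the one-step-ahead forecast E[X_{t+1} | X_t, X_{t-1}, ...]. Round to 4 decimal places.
E[X_{t+1} \mid \mathcal F_t] = -0.8800

For an AR(p) model X_t = c + sum_i phi_i X_{t-i} + eps_t, the
one-step-ahead conditional mean is
  E[X_{t+1} | X_t, ...] = c + sum_i phi_i X_{t+1-i}.
Substitute known values:
  E[X_{t+1} | ...] = (-0.44) * (2) + (0.41) * (0)
                   = -0.8800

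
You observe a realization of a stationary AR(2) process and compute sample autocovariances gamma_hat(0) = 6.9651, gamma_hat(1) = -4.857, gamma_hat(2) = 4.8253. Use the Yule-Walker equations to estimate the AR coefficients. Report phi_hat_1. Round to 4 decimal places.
\hat\phi_{1} = -0.4170

The Yule-Walker equations for an AR(p) process read, in matrix form,
  Gamma_p phi = r_p,   with   (Gamma_p)_{ij} = gamma(|i - j|),
                       (r_p)_i = gamma(i),   i,j = 1..p.
Substitute the sample gammas (Toeplitz matrix and right-hand side of size 2):
  Gamma_p = [[6.9651, -4.857], [-4.857, 6.9651]]
  r_p     = [-4.857, 4.8253]
Written out:
  6.9651 phi_1 - 4.857 phi_2 = -4.857
  -4.857 phi_1 + 6.9651 phi_2 = 4.8253
Solve by Cramer's rule:
  det = gamma(0)^2 - gamma(1)^2 = (6.9651)^2 - (-4.857)^2 = 48.51261801 - 23.590449 = 24.92216901
  phi_hat_1 = [gamma(1) gamma(0) - gamma(1) gamma(2)] / det = [(-4.857)(6.9651) - (-4.857)(4.8253)] / 24.92216901 = -10.3930086 / 24.92216901 = -0.417
  phi_hat_2 = [gamma(0) gamma(2) - gamma(1)^2] / det = [(6.9651)(4.8253) - (-4.857)^2] / 24.92216901 = 10.01824803 / 24.92216901 = 0.402
So phi_hat = [-0.4170, 0.4020].
Therefore phi_hat_1 = -0.4170.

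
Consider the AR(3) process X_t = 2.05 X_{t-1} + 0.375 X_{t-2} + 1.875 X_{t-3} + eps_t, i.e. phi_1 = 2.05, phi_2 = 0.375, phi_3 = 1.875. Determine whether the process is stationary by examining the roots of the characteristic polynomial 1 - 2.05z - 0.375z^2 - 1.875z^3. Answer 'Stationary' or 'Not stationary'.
\text{Not stationary}

The AR(p) characteristic polynomial is P(z) = 1 - 2.05z - 0.375z^2 - 1.875z^3.
Stationarity requires all roots to lie outside the unit circle, i.e. |z| > 1 for every root.
Degree 3: look for a simple real root z0 first, then factor out (1 - z/z0) and solve the remaining quadratic.
Testing z0 = 0.4: P(0.4) = 1 + (-2.05)(0.4) + (-0.375)(0.4)^2 + (-1.875)(0.4)^3
  = 1 + (-0.82) + (-0.06) + (-0.12) = 0.  So z_0 = 0.4 is a root, |z_0| = 0.4.
Divide out the factor (1 - 2.5 z) = (1 - z/z0) (since 1/z0 = 2.5):
  P(z) = (1 - 2.5 z)(1 + (0.45) z + (0.75) z^2)
  [check: z-coef 0.45 - (2.5) = -2.05; z^2-coef 0.75 - (2.5)(0.45) = -0.375; z^3-coef -(2.5)(0.75) = -1.875.]
Remaining roots from the quadratic factor 1 + (0.45) z + (0.75) z^2:
  Set 1 + (0.45) z + (0.75) z^2 = 0, i.e. a z^2 + b z + c = 0 with a = 0.75, b = 0.45, c = 1.
  Discriminant D = b^2 - 4ac = (0.45)^2 - 4*(0.75)*1 = 0.2025 - (3) = -2.7975.
  D < 0, so the roots are the complex-conjugate pair z = (-b +/- i sqrt(-D)) / (2a) = -0.3 +/- 1.115i.
  For a conjugate pair |z|^2 = z * conj(z) = (product of roots) = c/a = 1/(0.75) = 1.333333, so |z| = sqrt(1.333333) = 1.1547 for both roots.
Moduli of all roots: 0.4000, 1.1547, 1.1547.
All moduli strictly greater than 1? No.
Verdict: Not stationary.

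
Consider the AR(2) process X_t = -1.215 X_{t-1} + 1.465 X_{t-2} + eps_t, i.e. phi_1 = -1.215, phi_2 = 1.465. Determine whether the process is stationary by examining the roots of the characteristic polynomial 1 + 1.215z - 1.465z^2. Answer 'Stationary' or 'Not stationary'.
\text{Not stationary}

The AR(p) characteristic polynomial is P(z) = 1 + 1.215z - 1.465z^2.
Stationarity requires all roots to lie outside the unit circle, i.e. |z| > 1 for every root.
Set 1 + (1.215) z + (-1.465) z^2 = 0, i.e. a z^2 + b z + c = 0 with a = -1.465, b = 1.215, c = 1.
Discriminant D = b^2 - 4ac = (1.215)^2 - 4*(-1.465)*1 = 1.476225 - (-5.86) = 7.336225.
D >= 0, so the roots are real: z = (-b +/- sqrt(D)) / (2a) = (-1.215 +/- 2.708547) / (-2.93).
  z_1 = (-1.215 + 2.708547) / (-2.93) = -0.5097,   |z_1| = 0.5097.
  z_2 = (-1.215 - 2.708547) / (-2.93) = 1.3391,   |z_2| = 1.3391.
Moduli of all roots: 0.5097, 1.3391.
All moduli strictly greater than 1? No.
Verdict: Not stationary.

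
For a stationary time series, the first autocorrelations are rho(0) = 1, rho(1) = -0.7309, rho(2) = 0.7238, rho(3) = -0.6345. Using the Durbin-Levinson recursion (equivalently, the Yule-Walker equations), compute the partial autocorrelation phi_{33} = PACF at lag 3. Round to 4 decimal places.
\phi_{33} = -0.0600

The PACF at lag k is phi_{kk}, the last component of the solution
to the Yule-Walker system G_k phi = r_k where
  (G_k)_{ij} = rho(|i - j|), (r_k)_i = rho(i), i,j = 1..k.
Equivalently, Durbin-Levinson gives phi_{kk} iteratively:
  phi_{11} = rho(1)
  phi_{kk} = [rho(k) - sum_{j=1..k-1} phi_{k-1,j} rho(k-j)]
            / [1 - sum_{j=1..k-1} phi_{k-1,j} rho(j)],
  phi_{k,j} = phi_{k-1,j} - phi_{kk} phi_{k-1,k-j},  j = 1..k-1.
Step k = 1:
  phi_11 = rho(1) = -0.7309.
Step k = 2:
  phi_22 = [rho(2) - phi_11 rho(1)] / [1 - phi_11 rho(1)] = [0.7238 - (-0.7309)(-0.7309)] / [1 - (-0.7309)(-0.7309)]
         = 0.18958519 / 0.46578519 = 0.407023.
  Update: phi_21 = phi_11 - phi_22 phi_11 = -0.7309 - (0.407023)(-0.7309) = -0.433407.
Step k = 3:
  phi_33 = [rho(3) - phi_21 rho(2) - phi_22 rho(1)] / [1 - phi_21 rho(1) - phi_22 rho(2)]
    numerator   = -0.6345 - (-0.433407)(0.7238) - (0.407023)(-0.7309) = -0.02330702
    denominator = 1 - (-0.433407)(-0.7309) - (0.407023)(0.7238) = 0.3886197
  phi_33 = -0.02330702 / 0.3886197 = -0.06.
Therefore phi_{33} = -0.0600.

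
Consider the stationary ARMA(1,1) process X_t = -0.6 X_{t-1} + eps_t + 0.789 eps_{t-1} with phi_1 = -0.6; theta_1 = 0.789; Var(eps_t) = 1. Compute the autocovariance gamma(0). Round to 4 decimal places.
\gamma(0) = 1.0558

Multiply the model equation by X_{t-k} and take expectations. With theta_0 = psi_0 = 1 and psi_j the MA(infinity) weights, this gives
  gamma(k) - sum_i phi_i gamma(k-i) = c_k,
  c_k = sigma^2 * sum_{j=k..q} theta_j psi_{j-k}   (c_k = 0 for k > q),
using gamma(-m) = gamma(m).
psi-weights needed (psi_j = theta_j + sum_i phi_i psi_{j-i}):
  psi_1 = theta_1 + phi_1 = 0.789 + (-0.6) = 0.189
Right-hand sides:
  c_0 = sigma^2 (1 + theta_1 psi_1) = 1 * (1 + (0.789)(0.189)) = 1 * 1.149121 = 1.149121
  c_1 = sigma^2 theta_1 = 1 * (0.789) = 0.789
  c_2 = 0
Equations for k = 0 and k = 1 (AR order 1):
  gamma(0) = phi_1 gamma(1) + c_0
  gamma(1) = phi_1 gamma(0) + c_1
Substituting the second into the first: gamma(0) (1 - phi_1^2) = c_0 + phi_1 c_1, so
  gamma(0) = (c_0 + phi_1 c_1) / (1 - phi_1^2) = (1.149121 + (-0.6)(0.789)) / (1 - (-0.6)^2) = 0.675721 / 0.64 = 1.055814.
Therefore gamma(0) = 1.0558 (to 4 decimal places).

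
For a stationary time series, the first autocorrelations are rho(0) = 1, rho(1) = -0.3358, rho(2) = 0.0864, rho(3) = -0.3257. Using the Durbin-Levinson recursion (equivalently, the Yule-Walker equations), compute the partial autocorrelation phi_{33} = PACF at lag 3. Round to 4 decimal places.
\phi_{33} = -0.3450

The PACF at lag k is phi_{kk}, the last component of the solution
to the Yule-Walker system G_k phi = r_k where
  (G_k)_{ij} = rho(|i - j|), (r_k)_i = rho(i), i,j = 1..k.
Equivalently, Durbin-Levinson gives phi_{kk} iteratively:
  phi_{11} = rho(1)
  phi_{kk} = [rho(k) - sum_{j=1..k-1} phi_{k-1,j} rho(k-j)]
            / [1 - sum_{j=1..k-1} phi_{k-1,j} rho(j)],
  phi_{k,j} = phi_{k-1,j} - phi_{kk} phi_{k-1,k-j},  j = 1..k-1.
Step k = 1:
  phi_11 = rho(1) = -0.3358.
Step k = 2:
  phi_22 = [rho(2) - phi_11 rho(1)] / [1 - phi_11 rho(1)] = [0.0864 - (-0.3358)(-0.3358)] / [1 - (-0.3358)(-0.3358)]
         = -0.02636164 / 0.88723836 = -0.029712.
  Update: phi_21 = phi_11 - phi_22 phi_11 = -0.3358 - (-0.029712)(-0.3358) = -0.345777.
Step k = 3:
  phi_33 = [rho(3) - phi_21 rho(2) - phi_22 rho(1)] / [1 - phi_21 rho(1) - phi_22 rho(2)]
    numerator   = -0.3257 - (-0.345777)(0.0864) - (-0.029712)(-0.3358) = -0.30580214
    denominator = 1 - (-0.345777)(-0.3358) - (-0.029712)(0.0864) = 0.8864551
  phi_33 = -0.30580214 / 0.8864551 = -0.345.
Therefore phi_{33} = -0.3450.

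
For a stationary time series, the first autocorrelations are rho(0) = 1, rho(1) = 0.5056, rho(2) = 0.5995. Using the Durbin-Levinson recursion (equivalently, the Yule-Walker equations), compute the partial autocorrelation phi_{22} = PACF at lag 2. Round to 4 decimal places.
\phi_{22} = 0.4620

The PACF at lag k is phi_{kk}, the last component of the solution
to the Yule-Walker system G_k phi = r_k where
  (G_k)_{ij} = rho(|i - j|), (r_k)_i = rho(i), i,j = 1..k.
Equivalently, Durbin-Levinson gives phi_{kk} iteratively:
  phi_{11} = rho(1)
  phi_{kk} = [rho(k) - sum_{j=1..k-1} phi_{k-1,j} rho(k-j)]
            / [1 - sum_{j=1..k-1} phi_{k-1,j} rho(j)],
  phi_{k,j} = phi_{k-1,j} - phi_{kk} phi_{k-1,k-j},  j = 1..k-1.
Step k = 1:
  phi_11 = rho(1) = 0.5056.
Step k = 2:
  phi_22 = [rho(2) - phi_11 rho(1)] / [1 - phi_11 rho(1)] = [0.5995 - (0.5056)(0.5056)] / [1 - (0.5056)(0.5056)]
         = 0.34386864 / 0.74436864 = 0.462.
Therefore phi_{22} = 0.4620.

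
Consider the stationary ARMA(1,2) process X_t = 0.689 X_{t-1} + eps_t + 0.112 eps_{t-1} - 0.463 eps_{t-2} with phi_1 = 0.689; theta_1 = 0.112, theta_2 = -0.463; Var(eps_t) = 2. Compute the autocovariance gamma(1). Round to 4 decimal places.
\gamma(1) = 1.7651

Multiply the model equation by X_{t-k} and take expectations. With theta_0 = psi_0 = 1 and psi_j the MA(infinity) weights, this gives
  gamma(k) - sum_i phi_i gamma(k-i) = c_k,
  c_k = sigma^2 * sum_{j=k..q} theta_j psi_{j-k}   (c_k = 0 for k > q),
using gamma(-m) = gamma(m).
psi-weights needed (psi_j = theta_j + sum_i phi_i psi_{j-i}):
  psi_1 = theta_1 + phi_1 = 0.112 + (0.689) = 0.801
  psi_2 = theta_2 + phi_1 psi_1 = -0.463 + (0.689)(0.801) = 0.088889
Right-hand sides:
  c_0 = sigma^2 (1 + theta_1 psi_1 + theta_2 psi_2) = 2 * (1 + (0.112)(0.801) + (-0.463)(0.088889)) = 2 * 1.048556 = 2.097113
  c_1 = sigma^2 (theta_1 + theta_2 psi_1) = 2 * (0.112 + (-0.463)(0.801)) = -0.517726
  c_2 = sigma^2 theta_2 = 2 * (-0.463) = -0.926
Equations for k = 0 and k = 1 (AR order 1):
  gamma(0) = phi_1 gamma(1) + c_0
  gamma(1) = phi_1 gamma(0) + c_1
Substituting the second into the first: gamma(0) (1 - phi_1^2) = c_0 + phi_1 c_1, so
  gamma(0) = (c_0 + phi_1 c_1) / (1 - phi_1^2) = (2.097113 + (0.689)(-0.517726)) / (1 - (0.689)^2) = 1.7404 / 0.525279 = 3.313286.
  gamma(1) = phi_1 gamma(0) + c_1 = (0.689)(3.313286) + (-0.517726) = 1.765128.
Therefore gamma(1) = 1.7651 (to 4 decimal places).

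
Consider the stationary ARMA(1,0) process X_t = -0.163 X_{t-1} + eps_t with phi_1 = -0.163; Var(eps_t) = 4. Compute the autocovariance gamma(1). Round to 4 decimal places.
\gamma(1) = -0.6698

Multiply the model equation by X_{t-k} and take expectations. With theta_0 = psi_0 = 1 and psi_j the MA(infinity) weights, this gives
  gamma(k) - sum_i phi_i gamma(k-i) = c_k,
  c_k = sigma^2 * sum_{j=k..q} theta_j psi_{j-k}   (c_k = 0 for k > q),
using gamma(-m) = gamma(m).
Pure AR (q = 0): c_0 = sigma^2 = 4, c_k = 0 for k >= 1.
Equations for k = 0 and k = 1 (AR order 1):
  gamma(0) = phi_1 gamma(1) + c_0
  gamma(1) = phi_1 gamma(0) + c_1
Substituting the second into the first: gamma(0) (1 - phi_1^2) = c_0 + phi_1 c_1, so
  gamma(0) = c_0 / (1 - phi_1^2) = 4 / (1 - (-0.163)^2) = 4 / 0.973431 = 4.109177.
  gamma(1) = phi_1 gamma(0) = (-0.163)(4.109177) = -0.669796.
Therefore gamma(1) = -0.6698 (to 4 decimal places).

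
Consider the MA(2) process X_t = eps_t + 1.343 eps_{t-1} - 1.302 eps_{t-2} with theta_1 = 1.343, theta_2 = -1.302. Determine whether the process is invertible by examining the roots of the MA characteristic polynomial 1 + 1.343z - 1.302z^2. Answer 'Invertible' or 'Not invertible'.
\text{Not invertible}

The MA(q) characteristic polynomial is P(z) = 1 + 1.343z - 1.302z^2.
Invertibility requires all roots to lie outside the unit circle, i.e. |z| > 1 for every root.
Set 1 + (1.343) z + (-1.302) z^2 = 0, i.e. a z^2 + b z + c = 0 with a = -1.302, b = 1.343, c = 1.
Discriminant D = b^2 - 4ac = (1.343)^2 - 4*(-1.302)*1 = 1.803649 - (-5.208) = 7.011649.
D >= 0, so the roots are real: z = (-b +/- sqrt(D)) / (2a) = (-1.343 +/- 2.647952) / (-2.604).
  z_1 = (-1.343 + 2.647952) / (-2.604) = -0.5011,   |z_1| = 0.5011.
  z_2 = (-1.343 - 2.647952) / (-2.604) = 1.5326,   |z_2| = 1.5326.
Moduli of all roots: 0.5011, 1.5326.
All moduli strictly greater than 1? No.
Verdict: Not invertible.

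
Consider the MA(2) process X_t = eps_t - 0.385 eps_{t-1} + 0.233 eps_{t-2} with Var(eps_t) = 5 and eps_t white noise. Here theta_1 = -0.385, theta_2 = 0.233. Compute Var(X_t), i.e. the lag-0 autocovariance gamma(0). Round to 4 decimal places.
\gamma(0) = 6.0126

For an MA(q) process X_t = eps_t + sum_i theta_i eps_{t-i} with
Var(eps_t) = sigma^2, the variance is
  gamma(0) = sigma^2 * (1 + sum_i theta_i^2).
  sum_i theta_i^2 = (-0.385)^2 + (0.233)^2 = 0.148225 + 0.054289 = 0.202514.
  gamma(0) = 5 * (1 + 0.202514) = 5 * 1.202514 = 6.01257, which rounds to 6.0126.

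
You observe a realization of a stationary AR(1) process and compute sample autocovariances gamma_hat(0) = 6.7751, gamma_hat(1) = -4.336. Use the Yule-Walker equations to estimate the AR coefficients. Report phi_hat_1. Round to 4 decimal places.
\hat\phi_{1} = -0.6400

The Yule-Walker equations for an AR(p) process read, in matrix form,
  Gamma_p phi = r_p,   with   (Gamma_p)_{ij} = gamma(|i - j|),
                       (r_p)_i = gamma(i),   i,j = 1..p.
Substitute the sample gammas (Toeplitz matrix and right-hand side of size 1):
  Gamma_p = [[6.7751]]
  r_p     = [-4.336]
With p = 1 this is the single equation gamma(0) phi_1 = gamma(1):
  phi_hat_1 = gamma(1) / gamma(0) = -4.336 / 6.7751 = -0.6400.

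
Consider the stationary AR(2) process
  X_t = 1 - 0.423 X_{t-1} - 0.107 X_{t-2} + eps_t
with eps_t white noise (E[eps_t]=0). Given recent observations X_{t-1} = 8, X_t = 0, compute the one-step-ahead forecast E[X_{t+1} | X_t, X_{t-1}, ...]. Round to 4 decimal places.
E[X_{t+1} \mid \mathcal F_t] = 0.1440

For an AR(p) model X_t = c + sum_i phi_i X_{t-i} + eps_t, the
one-step-ahead conditional mean is
  E[X_{t+1} | X_t, ...] = c + sum_i phi_i X_{t+1-i}.
Substitute known values:
  E[X_{t+1} | ...] = 1 + (-0.423) * (0) + (-0.107) * (8)
                   = 0.1440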